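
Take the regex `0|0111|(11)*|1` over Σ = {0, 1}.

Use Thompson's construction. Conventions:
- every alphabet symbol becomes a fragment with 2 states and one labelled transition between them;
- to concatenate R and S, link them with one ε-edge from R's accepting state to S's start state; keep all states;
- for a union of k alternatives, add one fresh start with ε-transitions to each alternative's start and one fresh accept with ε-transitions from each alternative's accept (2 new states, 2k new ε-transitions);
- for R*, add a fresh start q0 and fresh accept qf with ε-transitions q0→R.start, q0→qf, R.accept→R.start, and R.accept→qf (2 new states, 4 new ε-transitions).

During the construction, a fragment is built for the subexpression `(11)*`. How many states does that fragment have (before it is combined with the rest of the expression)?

6

Fragment for `(11)*`:
Each of the 2 symbol leaves contributes a 2-state fragment.
  11 — 4 states
  (11)* — 6 states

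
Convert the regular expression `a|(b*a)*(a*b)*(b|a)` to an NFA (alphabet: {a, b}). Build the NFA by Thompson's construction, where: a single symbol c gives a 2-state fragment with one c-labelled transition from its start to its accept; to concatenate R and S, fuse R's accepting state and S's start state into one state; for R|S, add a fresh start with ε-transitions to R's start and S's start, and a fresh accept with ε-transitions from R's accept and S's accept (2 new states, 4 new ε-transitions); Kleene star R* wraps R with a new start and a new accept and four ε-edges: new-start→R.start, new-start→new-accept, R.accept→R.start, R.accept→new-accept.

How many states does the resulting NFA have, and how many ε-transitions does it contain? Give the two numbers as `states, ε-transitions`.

22, 24

By structural recursion:
Each of the 7 symbol leaves contributes 2 states and 0 ε-transitions.
  b* = 4 states, 4 ε-transitions
  b*a = 5 states, 4 ε-transitions
  (b*a)* = 7 states, 8 ε-transitions
  a* = 4 states, 4 ε-transitions
  a*b = 5 states, 4 ε-transitions
  (a*b)* = 7 states, 8 ε-transitions
  b|a = 6 states, 4 ε-transitions
  (b*a)*(a*b)*(b|a) = 18 states, 20 ε-transitions
  a|(b*a)*(a*b)*(b|a) = 22 states, 24 ε-transitions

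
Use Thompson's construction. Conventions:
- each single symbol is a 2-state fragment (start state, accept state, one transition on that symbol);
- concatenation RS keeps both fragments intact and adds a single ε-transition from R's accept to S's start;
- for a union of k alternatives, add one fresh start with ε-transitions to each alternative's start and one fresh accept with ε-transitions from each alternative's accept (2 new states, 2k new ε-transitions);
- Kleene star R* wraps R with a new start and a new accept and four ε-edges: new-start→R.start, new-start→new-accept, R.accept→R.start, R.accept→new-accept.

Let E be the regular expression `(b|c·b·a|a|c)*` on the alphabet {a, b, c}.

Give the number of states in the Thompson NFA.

16

By structural recursion:
Each of the 6 symbol leaves contributes a 2-state fragment.
  c·b·a : 6 states
  b|c·b·a|a|c : 14 states
  (b|c·b·a|a|c)* : 16 states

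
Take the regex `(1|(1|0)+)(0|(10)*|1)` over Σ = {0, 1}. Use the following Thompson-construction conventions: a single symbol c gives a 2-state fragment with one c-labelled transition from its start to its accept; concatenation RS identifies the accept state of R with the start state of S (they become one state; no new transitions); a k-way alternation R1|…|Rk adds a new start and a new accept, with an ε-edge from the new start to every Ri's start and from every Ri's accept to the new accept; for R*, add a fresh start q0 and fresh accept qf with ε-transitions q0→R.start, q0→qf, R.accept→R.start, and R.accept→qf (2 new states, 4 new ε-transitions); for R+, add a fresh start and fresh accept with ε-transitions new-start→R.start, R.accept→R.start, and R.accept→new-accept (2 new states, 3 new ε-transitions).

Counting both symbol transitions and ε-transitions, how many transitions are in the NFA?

Building bottom-up:
Each of the 7 symbol leaves contributes 1 transition (1 symbol, 0 ε).
  1|0 — 6 transitions (2 symbol, 4 ε)
  (1|0)+ — 9 transitions (2 symbol, 7 ε)
  1|(1|0)+ — 14 transitions (3 symbol, 11 ε)
  10 — 2 transitions (2 symbol, 0 ε)
  (10)* — 6 transitions (2 symbol, 4 ε)
  0|(10)*|1 — 14 transitions (4 symbol, 10 ε)
  (1|(1|0)+)(0|(10)*|1) — 28 transitions (7 symbol, 21 ε)

28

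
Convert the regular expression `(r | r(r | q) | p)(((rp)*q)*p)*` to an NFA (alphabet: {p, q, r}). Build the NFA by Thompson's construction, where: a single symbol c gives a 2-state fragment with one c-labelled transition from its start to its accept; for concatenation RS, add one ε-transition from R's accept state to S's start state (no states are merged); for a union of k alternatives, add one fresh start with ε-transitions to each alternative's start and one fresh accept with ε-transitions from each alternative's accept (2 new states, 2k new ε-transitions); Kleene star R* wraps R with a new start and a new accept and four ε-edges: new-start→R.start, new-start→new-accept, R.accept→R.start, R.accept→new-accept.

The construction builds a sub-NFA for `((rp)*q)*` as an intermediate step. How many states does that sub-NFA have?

10

Fragment for `((rp)*q)*`:
Each of the 3 symbol leaves contributes a 2-state fragment.
  rp = 4 states
  (rp)* = 6 states
  (rp)*q = 8 states
  ((rp)*q)* = 10 states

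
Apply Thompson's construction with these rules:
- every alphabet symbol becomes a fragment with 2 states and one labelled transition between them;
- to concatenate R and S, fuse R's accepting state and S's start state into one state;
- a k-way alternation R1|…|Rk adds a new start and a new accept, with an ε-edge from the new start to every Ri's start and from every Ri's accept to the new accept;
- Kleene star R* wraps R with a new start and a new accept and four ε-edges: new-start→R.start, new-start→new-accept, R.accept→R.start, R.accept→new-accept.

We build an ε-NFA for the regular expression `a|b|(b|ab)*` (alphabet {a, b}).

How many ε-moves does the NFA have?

14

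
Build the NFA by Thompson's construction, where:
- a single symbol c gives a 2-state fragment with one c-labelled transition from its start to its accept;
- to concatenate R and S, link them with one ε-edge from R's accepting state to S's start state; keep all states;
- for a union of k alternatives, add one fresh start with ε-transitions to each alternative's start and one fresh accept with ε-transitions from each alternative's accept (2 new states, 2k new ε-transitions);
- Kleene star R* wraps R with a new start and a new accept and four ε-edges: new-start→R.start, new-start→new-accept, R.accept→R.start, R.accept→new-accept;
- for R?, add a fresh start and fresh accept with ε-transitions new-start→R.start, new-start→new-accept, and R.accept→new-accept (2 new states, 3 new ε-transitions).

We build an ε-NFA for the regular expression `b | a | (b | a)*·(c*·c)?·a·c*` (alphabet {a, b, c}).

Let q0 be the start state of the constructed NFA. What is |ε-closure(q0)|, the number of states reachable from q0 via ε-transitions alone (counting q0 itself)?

15

Compute the ε-closure size of each fragment's start state recursively; a symbol fragment's start has no outgoing ε-edge, so its closure is just itself (size 1).
  b | a → new start ε-reaches every alternative's start; none of them accept ε, so the new accept is not reached: |closure| = 1 + 1 + 1 = 3
  (b | a)* → the star's fresh start ε-reaches both the body's start and the fresh accept: |closure| = 2 + 3 = 5
  c* → new start has ε-edges to the inner start and to the new accept, so |closure| = 2 + 1 = 3
  c*·c → the left operand accepts ε, so the closure extends into the next operand (via the concat ε-link); |closure| = 3 + 1 = 4
  (c*·c)? → |closure| = 1 (new start) + 4 (body) + 1 (new accept, via ε) = 6
  c* → new start has ε-edges to the inner start and to the new accept, so |closure| = 2 + 1 = 3
  (b | a)*·(c*·c)?·a·c* → the left operand accepts ε, so the closure extends into the next operand (via the concat ε-link); |closure| = 5 + 6 + 1 = 12
  b | a | (b | a)*·(c*·c)?·a·c* → |closure| = 1 + 1 + 1 + 12 = 15 (the new accept is not ε-reachable since no branch accepts ε)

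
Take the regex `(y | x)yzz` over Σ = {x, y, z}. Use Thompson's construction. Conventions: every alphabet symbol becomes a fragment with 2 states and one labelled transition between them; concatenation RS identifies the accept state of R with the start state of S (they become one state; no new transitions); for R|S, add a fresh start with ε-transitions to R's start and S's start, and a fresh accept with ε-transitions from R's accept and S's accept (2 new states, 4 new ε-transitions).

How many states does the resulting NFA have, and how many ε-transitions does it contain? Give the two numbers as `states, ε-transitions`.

By structural recursion:
Each of the 5 symbol leaves contributes 2 states and 0 ε-transitions.
  y | x = 6 states, 4 ε-transitions
  (y | x)yzz = 9 states, 4 ε-transitions

9, 4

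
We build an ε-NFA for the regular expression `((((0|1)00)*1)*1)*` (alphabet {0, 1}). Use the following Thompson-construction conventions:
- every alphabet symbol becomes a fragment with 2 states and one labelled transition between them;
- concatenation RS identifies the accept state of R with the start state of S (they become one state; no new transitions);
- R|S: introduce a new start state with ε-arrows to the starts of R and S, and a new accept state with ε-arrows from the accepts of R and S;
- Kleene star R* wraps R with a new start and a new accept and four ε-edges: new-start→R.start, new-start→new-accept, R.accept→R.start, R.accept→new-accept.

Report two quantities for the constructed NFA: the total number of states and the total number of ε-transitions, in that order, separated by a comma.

16, 16

By structural recursion:
Each of the 6 symbol leaves contributes 2 states and 0 ε-transitions.
  0|1 : 6 states, 4 ε-transitions
  (0|1)00 : 8 states, 4 ε-transitions
  ((0|1)00)* : 10 states, 8 ε-transitions
  ((0|1)00)*1 : 11 states, 8 ε-transitions
  (((0|1)00)*1)* : 13 states, 12 ε-transitions
  (((0|1)00)*1)*1 : 14 states, 12 ε-transitions
  ((((0|1)00)*1)*1)* : 16 states, 16 ε-transitions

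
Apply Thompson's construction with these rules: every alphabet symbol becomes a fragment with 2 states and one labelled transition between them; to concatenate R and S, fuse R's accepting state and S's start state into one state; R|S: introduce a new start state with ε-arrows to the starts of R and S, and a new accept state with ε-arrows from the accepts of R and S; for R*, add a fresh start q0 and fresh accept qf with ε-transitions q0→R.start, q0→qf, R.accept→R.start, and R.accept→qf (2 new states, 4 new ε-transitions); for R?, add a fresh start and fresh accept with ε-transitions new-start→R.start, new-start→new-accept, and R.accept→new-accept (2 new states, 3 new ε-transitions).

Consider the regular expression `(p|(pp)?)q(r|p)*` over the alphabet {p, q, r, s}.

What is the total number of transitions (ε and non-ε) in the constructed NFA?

21

Recursing over subexpressions:
Each of the 6 symbol leaves contributes 1 transition (1 symbol, 0 ε).
  pp → 2 transitions (2 symbol, 0 ε)
  (pp)? → 5 transitions (2 symbol, 3 ε)
  p|(pp)? → 10 transitions (3 symbol, 7 ε)
  r|p → 6 transitions (2 symbol, 4 ε)
  (r|p)* → 10 transitions (2 symbol, 8 ε)
  (p|(pp)?)q(r|p)* → 21 transitions (6 symbol, 15 ε)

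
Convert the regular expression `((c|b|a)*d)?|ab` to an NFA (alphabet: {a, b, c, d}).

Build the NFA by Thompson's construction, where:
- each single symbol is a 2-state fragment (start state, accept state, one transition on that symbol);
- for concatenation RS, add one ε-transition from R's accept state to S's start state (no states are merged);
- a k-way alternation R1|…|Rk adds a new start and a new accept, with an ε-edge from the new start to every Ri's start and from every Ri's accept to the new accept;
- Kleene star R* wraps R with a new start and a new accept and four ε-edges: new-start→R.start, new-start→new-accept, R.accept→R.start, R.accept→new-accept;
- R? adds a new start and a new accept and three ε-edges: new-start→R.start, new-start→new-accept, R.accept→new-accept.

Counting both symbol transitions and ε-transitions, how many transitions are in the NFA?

Recursing over subexpressions:
Each of the 6 symbol leaves contributes 1 transition (1 symbol, 0 ε).
  c|b|a : 9 transitions (3 symbol, 6 ε)
  (c|b|a)* : 13 transitions (3 symbol, 10 ε)
  (c|b|a)*d : 15 transitions (4 symbol, 11 ε)
  ((c|b|a)*d)? : 18 transitions (4 symbol, 14 ε)
  ab : 3 transitions (2 symbol, 1 ε)
  ((c|b|a)*d)?|ab : 25 transitions (6 symbol, 19 ε)

25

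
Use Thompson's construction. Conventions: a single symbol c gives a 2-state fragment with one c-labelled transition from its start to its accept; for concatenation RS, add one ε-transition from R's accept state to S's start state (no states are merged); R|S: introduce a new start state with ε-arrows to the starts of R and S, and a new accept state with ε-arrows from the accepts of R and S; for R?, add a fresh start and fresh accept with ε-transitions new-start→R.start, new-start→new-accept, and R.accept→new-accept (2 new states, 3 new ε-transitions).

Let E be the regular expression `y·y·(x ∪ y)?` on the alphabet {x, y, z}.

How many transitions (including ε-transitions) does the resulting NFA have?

13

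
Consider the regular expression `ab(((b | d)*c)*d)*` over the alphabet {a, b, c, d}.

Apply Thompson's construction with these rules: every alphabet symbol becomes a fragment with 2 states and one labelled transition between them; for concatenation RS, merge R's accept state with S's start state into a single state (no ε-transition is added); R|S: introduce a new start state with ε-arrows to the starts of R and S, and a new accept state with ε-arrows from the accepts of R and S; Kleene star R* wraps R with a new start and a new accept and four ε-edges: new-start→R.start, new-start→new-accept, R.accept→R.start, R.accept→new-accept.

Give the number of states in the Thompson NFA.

Bottom-up over the parse tree:
Each of the 6 symbol leaves contributes a 2-state fragment.
  b | d → 6 states
  (b | d)* → 8 states
  (b | d)*c → 9 states
  ((b | d)*c)* → 11 states
  ((b | d)*c)*d → 12 states
  (((b | d)*c)*d)* → 14 states
  ab(((b | d)*c)*d)* → 16 states

16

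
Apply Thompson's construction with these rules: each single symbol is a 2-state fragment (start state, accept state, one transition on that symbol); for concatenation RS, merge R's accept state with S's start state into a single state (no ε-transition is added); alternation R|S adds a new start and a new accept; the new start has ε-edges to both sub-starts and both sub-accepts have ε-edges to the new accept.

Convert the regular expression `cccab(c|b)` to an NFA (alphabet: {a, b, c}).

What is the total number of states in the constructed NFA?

11

Per subexpression:
Each of the 7 symbol leaves contributes a 2-state fragment.
  c|b = 6 states
  cccab(c|b) = 11 states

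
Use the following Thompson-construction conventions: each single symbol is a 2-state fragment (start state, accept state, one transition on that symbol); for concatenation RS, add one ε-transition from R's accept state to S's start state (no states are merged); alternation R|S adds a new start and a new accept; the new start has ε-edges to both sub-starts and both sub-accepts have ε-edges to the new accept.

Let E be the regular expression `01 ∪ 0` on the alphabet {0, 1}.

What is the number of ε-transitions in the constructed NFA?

5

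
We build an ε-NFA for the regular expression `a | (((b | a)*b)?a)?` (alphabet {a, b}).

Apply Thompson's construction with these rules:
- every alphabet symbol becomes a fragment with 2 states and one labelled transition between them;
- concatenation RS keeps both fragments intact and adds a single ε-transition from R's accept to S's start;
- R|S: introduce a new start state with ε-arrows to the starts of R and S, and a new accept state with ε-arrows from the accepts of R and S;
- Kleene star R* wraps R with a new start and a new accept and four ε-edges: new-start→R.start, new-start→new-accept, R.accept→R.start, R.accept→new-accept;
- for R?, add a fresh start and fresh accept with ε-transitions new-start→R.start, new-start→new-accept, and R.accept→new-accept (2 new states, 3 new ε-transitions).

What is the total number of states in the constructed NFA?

20

Building bottom-up:
Each of the 5 symbol leaves contributes a 2-state fragment.
  b | a — 6 states
  (b | a)* — 8 states
  (b | a)*b — 10 states
  ((b | a)*b)? — 12 states
  ((b | a)*b)?a — 14 states
  (((b | a)*b)?a)? — 16 states
  a | (((b | a)*b)?a)? — 20 states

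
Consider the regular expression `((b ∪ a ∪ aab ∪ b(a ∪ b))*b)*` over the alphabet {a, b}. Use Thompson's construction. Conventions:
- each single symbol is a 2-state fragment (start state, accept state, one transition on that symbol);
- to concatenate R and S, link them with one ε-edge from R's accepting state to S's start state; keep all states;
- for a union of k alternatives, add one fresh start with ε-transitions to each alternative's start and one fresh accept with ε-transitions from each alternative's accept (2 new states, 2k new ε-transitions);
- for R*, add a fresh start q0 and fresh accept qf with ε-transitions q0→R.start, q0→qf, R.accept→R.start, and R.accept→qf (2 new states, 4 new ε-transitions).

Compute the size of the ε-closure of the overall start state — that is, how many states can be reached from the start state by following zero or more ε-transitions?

Work bottom-up. For each fragment F, track |ε-closure(F.start)| and whether F's accept lies in that closure (i.e. whether F accepts ε). A single-symbol fragment has closure size 1 and does not accept ε.
  aab — |ε-closure| equals the left operand's closure size = 1 (its accept is not ε-reachable, so the closure stops there)
  a ∪ b — |ε-closure| = 1 + 1 + 1 = 3 (the new accept is not ε-reachable since no branch accepts ε)
  b(a ∪ b) — |ε-closure| equals the left operand's closure size = 1 (its accept is not ε-reachable, so the closure stops there)
  b ∪ a ∪ aab ∪ b(a ∪ b) — |ε-closure| = 1 + 1 + 1 + 1 + 1 = 5 (the new accept is not ε-reachable since no branch accepts ε)
  (b ∪ a ∪ aab ∪ b(a ∪ b))* — |ε-closure| = 1 (new start) + 5 (body) + 1 (new accept) = 7
  (b ∪ a ∪ aab ∪ b(a ∪ b))*b — |ε-closure| = 7 + 1 = 8 (closure spills across the concat boundary because the left factor accepts ε)
  ((b ∪ a ∪ aab ∪ b(a ∪ b))*b)* — new start has ε-edges to the inner start and to the new accept, so |ε-closure| = 2 + 8 = 10

10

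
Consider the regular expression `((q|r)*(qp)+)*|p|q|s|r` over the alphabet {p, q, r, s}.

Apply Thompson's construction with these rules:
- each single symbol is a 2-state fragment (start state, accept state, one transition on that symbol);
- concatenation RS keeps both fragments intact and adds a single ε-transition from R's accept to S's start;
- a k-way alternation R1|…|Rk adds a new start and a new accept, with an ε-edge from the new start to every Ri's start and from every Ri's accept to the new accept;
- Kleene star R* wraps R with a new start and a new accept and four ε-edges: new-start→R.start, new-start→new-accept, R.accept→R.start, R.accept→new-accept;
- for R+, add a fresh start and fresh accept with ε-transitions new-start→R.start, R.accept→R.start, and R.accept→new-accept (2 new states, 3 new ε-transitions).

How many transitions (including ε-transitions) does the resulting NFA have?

35

By structural recursion:
Each of the 8 symbol leaves contributes 1 transition (1 symbol, 0 ε).
  q|r : 6 transitions (2 symbol, 4 ε)
  (q|r)* : 10 transitions (2 symbol, 8 ε)
  qp : 3 transitions (2 symbol, 1 ε)
  (qp)+ : 6 transitions (2 symbol, 4 ε)
  (q|r)*(qp)+ : 17 transitions (4 symbol, 13 ε)
  ((q|r)*(qp)+)* : 21 transitions (4 symbol, 17 ε)
  ((q|r)*(qp)+)*|p|q|s|r : 35 transitions (8 symbol, 27 ε)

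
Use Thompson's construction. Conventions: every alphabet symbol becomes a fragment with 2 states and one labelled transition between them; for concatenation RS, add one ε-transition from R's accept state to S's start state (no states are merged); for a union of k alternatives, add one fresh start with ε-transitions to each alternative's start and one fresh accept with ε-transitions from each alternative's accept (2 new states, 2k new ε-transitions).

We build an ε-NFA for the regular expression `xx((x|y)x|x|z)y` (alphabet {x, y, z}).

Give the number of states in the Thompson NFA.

20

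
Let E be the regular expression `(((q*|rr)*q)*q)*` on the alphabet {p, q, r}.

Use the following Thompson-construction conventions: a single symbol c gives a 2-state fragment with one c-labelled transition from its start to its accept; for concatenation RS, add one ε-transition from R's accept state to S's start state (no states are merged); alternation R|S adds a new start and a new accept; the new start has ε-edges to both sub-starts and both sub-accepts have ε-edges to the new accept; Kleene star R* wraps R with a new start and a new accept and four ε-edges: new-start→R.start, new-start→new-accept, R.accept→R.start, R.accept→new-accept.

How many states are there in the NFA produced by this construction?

20

Bottom-up over the parse tree:
Each of the 5 symbol leaves contributes a 2-state fragment.
  q* : 4 states
  rr : 4 states
  q*|rr : 10 states
  (q*|rr)* : 12 states
  (q*|rr)*q : 14 states
  ((q*|rr)*q)* : 16 states
  ((q*|rr)*q)*q : 18 states
  (((q*|rr)*q)*q)* : 20 states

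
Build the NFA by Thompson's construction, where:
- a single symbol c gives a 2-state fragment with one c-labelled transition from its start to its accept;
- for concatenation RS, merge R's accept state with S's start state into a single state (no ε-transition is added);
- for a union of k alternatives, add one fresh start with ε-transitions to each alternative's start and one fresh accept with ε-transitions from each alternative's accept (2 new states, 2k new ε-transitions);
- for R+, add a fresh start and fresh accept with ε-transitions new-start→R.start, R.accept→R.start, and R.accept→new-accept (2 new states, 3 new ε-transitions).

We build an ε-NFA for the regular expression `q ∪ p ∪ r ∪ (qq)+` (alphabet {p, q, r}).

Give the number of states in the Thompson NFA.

13

Bottom-up over the parse tree:
Each of the 5 symbol leaves contributes a 2-state fragment.
  qq = 3 states
  (qq)+ = 5 states
  q ∪ p ∪ r ∪ (qq)+ = 13 states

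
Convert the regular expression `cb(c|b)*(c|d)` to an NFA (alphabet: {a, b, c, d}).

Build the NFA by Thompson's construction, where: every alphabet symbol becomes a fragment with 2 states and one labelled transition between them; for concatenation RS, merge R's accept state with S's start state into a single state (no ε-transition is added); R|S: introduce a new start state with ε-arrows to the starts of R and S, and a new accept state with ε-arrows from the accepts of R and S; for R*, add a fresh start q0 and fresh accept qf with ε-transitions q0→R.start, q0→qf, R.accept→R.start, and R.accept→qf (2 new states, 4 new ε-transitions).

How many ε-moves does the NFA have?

Recursing over subexpressions:
Each of the 6 symbol leaves contributes 0 ε-transitions.
  c|b — 4 ε-transitions
  (c|b)* — 8 ε-transitions
  c|d — 4 ε-transitions
  cb(c|b)*(c|d) — 12 ε-transitions

12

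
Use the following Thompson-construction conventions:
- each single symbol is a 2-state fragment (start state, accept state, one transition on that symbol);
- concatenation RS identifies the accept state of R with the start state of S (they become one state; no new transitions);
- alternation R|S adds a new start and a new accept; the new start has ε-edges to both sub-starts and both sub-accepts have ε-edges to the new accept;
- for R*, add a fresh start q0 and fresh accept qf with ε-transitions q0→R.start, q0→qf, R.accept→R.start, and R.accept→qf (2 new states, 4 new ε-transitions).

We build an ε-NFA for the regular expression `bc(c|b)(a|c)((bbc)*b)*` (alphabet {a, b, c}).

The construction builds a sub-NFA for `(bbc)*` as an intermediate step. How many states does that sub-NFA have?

Fragment for `(bbc)*`:
Each of the 3 symbol leaves contributes a 2-state fragment.
  bbc = 4 states
  (bbc)* = 6 states

6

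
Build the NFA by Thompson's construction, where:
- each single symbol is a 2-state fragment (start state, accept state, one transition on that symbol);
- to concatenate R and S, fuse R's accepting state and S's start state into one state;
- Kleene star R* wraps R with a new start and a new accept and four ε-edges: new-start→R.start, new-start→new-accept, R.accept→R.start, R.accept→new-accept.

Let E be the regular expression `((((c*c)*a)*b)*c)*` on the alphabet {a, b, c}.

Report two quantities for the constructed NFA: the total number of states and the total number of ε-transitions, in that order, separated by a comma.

By structural recursion:
Each of the 5 symbol leaves contributes 2 states and 0 ε-transitions.
  c* — 4 states, 4 ε-transitions
  c*c — 5 states, 4 ε-transitions
  (c*c)* — 7 states, 8 ε-transitions
  (c*c)*a — 8 states, 8 ε-transitions
  ((c*c)*a)* — 10 states, 12 ε-transitions
  ((c*c)*a)*b — 11 states, 12 ε-transitions
  (((c*c)*a)*b)* — 13 states, 16 ε-transitions
  (((c*c)*a)*b)*c — 14 states, 16 ε-transitions
  ((((c*c)*a)*b)*c)* — 16 states, 20 ε-transitions

16, 20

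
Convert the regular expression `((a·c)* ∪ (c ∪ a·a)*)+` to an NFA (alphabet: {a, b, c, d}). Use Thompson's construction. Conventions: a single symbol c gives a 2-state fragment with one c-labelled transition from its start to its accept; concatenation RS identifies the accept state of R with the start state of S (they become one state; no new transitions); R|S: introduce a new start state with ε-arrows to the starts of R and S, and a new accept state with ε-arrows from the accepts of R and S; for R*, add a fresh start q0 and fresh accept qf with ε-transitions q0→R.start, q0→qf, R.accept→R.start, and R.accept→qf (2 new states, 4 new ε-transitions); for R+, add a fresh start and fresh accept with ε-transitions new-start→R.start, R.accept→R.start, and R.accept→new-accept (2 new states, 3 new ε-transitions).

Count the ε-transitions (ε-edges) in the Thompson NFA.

19

Per subexpression:
Each of the 5 symbol leaves contributes 0 ε-transitions.
  a·c — 0 ε-transitions
  (a·c)* — 4 ε-transitions
  a·a — 0 ε-transitions
  c ∪ a·a — 4 ε-transitions
  (c ∪ a·a)* — 8 ε-transitions
  (a·c)* ∪ (c ∪ a·a)* — 16 ε-transitions
  ((a·c)* ∪ (c ∪ a·a)*)+ — 19 ε-transitions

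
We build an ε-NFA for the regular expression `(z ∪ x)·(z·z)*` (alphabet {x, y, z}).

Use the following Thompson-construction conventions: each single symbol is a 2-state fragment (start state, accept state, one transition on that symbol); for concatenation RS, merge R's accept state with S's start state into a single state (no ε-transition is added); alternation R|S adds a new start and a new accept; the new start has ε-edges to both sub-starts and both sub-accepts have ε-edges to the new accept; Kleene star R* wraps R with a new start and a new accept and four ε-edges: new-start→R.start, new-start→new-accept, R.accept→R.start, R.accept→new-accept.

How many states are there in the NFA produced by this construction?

10

By structural recursion:
Each of the 4 symbol leaves contributes a 2-state fragment.
  z ∪ x → 6 states
  z·z → 3 states
  (z·z)* → 5 states
  (z ∪ x)·(z·z)* → 10 states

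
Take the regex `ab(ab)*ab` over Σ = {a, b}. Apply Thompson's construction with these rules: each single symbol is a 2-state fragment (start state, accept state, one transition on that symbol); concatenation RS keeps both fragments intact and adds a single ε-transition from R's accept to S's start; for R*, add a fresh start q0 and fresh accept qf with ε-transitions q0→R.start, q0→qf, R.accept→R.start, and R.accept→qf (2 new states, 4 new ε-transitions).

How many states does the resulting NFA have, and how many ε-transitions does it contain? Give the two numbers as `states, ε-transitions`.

Recursing over subexpressions:
Each of the 6 symbol leaves contributes 2 states and 0 ε-transitions.
  ab — 4 states, 1 ε-transition
  (ab)* — 6 states, 5 ε-transitions
  ab(ab)*ab — 14 states, 9 ε-transitions

14, 9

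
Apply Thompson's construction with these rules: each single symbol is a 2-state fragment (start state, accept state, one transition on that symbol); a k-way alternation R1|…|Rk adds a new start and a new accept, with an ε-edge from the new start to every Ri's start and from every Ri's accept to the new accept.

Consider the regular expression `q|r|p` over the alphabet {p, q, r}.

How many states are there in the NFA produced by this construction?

Building bottom-up:
Each of the 3 symbol leaves contributes a 2-state fragment.
  q|r|p = 8 states

8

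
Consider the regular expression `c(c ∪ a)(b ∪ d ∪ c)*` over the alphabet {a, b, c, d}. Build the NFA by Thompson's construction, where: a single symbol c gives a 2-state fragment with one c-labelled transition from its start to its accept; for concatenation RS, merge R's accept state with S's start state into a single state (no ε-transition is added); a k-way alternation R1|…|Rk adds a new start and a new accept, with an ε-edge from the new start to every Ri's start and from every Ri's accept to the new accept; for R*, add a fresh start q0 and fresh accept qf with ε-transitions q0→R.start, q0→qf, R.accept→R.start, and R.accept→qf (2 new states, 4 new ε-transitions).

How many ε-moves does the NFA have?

14

Bottom-up over the parse tree:
Each of the 6 symbol leaves contributes 0 ε-transitions.
  c ∪ a : 4 ε-transitions
  b ∪ d ∪ c : 6 ε-transitions
  (b ∪ d ∪ c)* : 10 ε-transitions
  c(c ∪ a)(b ∪ d ∪ c)* : 14 ε-transitions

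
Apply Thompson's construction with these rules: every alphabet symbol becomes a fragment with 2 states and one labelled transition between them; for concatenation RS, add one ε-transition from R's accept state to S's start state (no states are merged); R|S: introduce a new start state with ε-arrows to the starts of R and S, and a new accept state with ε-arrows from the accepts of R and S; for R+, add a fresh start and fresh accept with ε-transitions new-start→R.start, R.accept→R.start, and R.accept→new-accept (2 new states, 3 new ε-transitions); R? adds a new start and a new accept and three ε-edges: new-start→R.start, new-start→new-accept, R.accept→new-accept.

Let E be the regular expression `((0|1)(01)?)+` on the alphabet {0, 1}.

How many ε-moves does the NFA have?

Bottom-up over the parse tree:
Each of the 4 symbol leaves contributes 0 ε-transitions.
  0|1 : 4 ε-transitions
  01 : 1 ε-transition
  (01)? : 4 ε-transitions
  (0|1)(01)? : 9 ε-transitions
  ((0|1)(01)?)+ : 12 ε-transitions

12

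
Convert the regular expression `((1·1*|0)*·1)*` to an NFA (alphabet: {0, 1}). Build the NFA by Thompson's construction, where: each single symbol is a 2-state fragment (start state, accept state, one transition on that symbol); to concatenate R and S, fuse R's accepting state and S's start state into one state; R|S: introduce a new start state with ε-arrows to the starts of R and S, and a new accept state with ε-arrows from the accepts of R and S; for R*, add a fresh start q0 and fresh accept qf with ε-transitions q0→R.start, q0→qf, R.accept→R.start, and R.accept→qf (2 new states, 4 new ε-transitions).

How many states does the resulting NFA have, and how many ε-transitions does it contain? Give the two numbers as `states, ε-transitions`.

By structural recursion:
Each of the 4 symbol leaves contributes 2 states and 0 ε-transitions.
  1* → 4 states, 4 ε-transitions
  1·1* → 5 states, 4 ε-transitions
  1·1*|0 → 9 states, 8 ε-transitions
  (1·1*|0)* → 11 states, 12 ε-transitions
  (1·1*|0)*·1 → 12 states, 12 ε-transitions
  ((1·1*|0)*·1)* → 14 states, 16 ε-transitions

14, 16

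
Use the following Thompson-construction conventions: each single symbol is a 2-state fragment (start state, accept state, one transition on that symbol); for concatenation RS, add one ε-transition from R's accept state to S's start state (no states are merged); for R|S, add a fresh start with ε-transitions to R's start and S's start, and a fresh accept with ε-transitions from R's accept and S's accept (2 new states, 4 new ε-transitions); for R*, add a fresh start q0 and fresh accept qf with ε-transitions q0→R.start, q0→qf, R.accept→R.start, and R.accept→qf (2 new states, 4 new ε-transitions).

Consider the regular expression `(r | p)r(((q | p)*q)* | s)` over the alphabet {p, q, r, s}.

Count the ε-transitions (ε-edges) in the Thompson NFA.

Recursing over subexpressions:
Each of the 7 symbol leaves contributes 0 ε-transitions.
  r | p — 4 ε-transitions
  q | p — 4 ε-transitions
  (q | p)* — 8 ε-transitions
  (q | p)*q — 9 ε-transitions
  ((q | p)*q)* — 13 ε-transitions
  ((q | p)*q)* | s — 17 ε-transitions
  (r | p)r(((q | p)*q)* | s) — 23 ε-transitions

23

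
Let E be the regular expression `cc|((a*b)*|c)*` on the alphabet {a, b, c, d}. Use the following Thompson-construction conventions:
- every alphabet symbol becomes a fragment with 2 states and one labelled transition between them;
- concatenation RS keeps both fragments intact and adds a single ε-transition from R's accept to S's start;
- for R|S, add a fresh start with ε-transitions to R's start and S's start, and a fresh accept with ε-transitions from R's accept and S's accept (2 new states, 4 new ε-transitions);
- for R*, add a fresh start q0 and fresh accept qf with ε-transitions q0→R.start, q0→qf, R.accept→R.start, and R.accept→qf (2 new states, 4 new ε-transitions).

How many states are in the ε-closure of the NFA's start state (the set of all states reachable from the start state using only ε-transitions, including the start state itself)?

14

Compute the ε-closure size of each fragment's start state recursively; a symbol fragment's start has no outgoing ε-edge, so its closure is just itself (size 1).
  cc → |closure| equals the left operand's closure size = 1 (its accept is not ε-reachable, so the closure stops there)
  a* → the star's fresh start ε-reaches both the body's start and the fresh accept: |closure| = 2 + 1 = 3
  a*b → the left operand accepts ε, so the closure extends into the next operand (via the concat ε-link); |closure| = 3 + 1 = 4
  (a*b)* → the star's fresh start ε-reaches both the body's start and the fresh accept: |closure| = 2 + 4 = 6
  (a*b)*|c → new start ε-reaches every alternative's start; at least one alternative accepts ε, so the union's new accept is reached too: |closure| = 1 + 6 + 1 + 1 = 9
  ((a*b)*|c)* → |closure| = 1 (new start) + 9 (body) + 1 (new accept) = 11
  cc|((a*b)*|c)* → |closure| = 1 (new start) + (1 + 11) + 1 (new accept, since some branch ε-reaches its own accept) = 14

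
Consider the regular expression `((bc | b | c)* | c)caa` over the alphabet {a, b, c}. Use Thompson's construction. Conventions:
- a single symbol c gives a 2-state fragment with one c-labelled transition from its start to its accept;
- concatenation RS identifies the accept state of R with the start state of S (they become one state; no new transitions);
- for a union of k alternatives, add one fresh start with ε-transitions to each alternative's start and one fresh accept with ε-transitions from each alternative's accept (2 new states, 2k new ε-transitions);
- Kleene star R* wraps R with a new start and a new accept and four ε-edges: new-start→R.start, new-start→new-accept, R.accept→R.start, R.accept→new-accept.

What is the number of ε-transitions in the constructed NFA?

14

Per subexpression:
Each of the 8 symbol leaves contributes 0 ε-transitions.
  bc = 0 ε-transitions
  bc | b | c = 6 ε-transitions
  (bc | b | c)* = 10 ε-transitions
  (bc | b | c)* | c = 14 ε-transitions
  ((bc | b | c)* | c)caa = 14 ε-transitions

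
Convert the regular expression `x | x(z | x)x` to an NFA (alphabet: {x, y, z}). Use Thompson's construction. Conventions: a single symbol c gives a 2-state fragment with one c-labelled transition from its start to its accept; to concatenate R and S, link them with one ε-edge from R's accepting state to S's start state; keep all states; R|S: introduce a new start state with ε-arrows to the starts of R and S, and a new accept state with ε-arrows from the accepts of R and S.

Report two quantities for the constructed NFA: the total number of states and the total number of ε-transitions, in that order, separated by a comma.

Per subexpression:
Each of the 5 symbol leaves contributes 2 states and 0 ε-transitions.
  z | x : 6 states, 4 ε-transitions
  x(z | x)x : 10 states, 6 ε-transitions
  x | x(z | x)x : 14 states, 10 ε-transitions

14, 10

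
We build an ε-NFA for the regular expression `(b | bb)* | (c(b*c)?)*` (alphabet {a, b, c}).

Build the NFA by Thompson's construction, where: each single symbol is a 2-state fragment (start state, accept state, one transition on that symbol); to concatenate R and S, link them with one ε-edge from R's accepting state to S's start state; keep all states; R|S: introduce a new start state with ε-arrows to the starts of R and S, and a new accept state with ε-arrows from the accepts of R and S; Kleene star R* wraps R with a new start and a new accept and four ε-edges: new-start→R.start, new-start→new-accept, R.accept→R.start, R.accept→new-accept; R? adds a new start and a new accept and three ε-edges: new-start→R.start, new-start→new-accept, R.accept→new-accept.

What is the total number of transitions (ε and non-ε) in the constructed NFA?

32

Recursing over subexpressions:
Each of the 6 symbol leaves contributes 1 transition (1 symbol, 0 ε).
  bb → 3 transitions (2 symbol, 1 ε)
  b | bb → 8 transitions (3 symbol, 5 ε)
  (b | bb)* → 12 transitions (3 symbol, 9 ε)
  b* → 5 transitions (1 symbol, 4 ε)
  b*c → 7 transitions (2 symbol, 5 ε)
  (b*c)? → 10 transitions (2 symbol, 8 ε)
  c(b*c)? → 12 transitions (3 symbol, 9 ε)
  (c(b*c)?)* → 16 transitions (3 symbol, 13 ε)
  (b | bb)* | (c(b*c)?)* → 32 transitions (6 symbol, 26 ε)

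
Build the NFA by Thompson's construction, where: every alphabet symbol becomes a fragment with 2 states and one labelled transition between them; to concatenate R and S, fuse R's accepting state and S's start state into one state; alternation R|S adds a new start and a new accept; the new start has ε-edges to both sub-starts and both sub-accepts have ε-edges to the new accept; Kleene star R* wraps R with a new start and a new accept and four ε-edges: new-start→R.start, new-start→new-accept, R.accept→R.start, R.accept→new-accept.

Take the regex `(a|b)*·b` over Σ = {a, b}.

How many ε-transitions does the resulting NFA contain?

Per subexpression:
Each of the 3 symbol leaves contributes 0 ε-transitions.
  a|b — 4 ε-transitions
  (a|b)* — 8 ε-transitions
  (a|b)*·b — 8 ε-transitions

8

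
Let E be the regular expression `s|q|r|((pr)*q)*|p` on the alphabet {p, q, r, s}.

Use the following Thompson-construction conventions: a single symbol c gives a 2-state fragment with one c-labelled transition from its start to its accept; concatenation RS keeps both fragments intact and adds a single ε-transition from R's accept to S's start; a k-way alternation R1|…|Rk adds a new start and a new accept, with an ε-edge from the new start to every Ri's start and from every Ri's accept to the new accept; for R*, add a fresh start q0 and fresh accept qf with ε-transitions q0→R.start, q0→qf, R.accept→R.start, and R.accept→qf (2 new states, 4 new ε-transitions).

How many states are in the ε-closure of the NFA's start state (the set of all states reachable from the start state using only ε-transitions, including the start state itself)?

Work bottom-up. For each fragment F, track |ε-closure(F.start)| and whether F's accept lies in that closure (i.e. whether F accepts ε). A single-symbol fragment has closure size 1 and does not accept ε.
  pr — same as the first factor's closure: |ε-closure| = 1
  (pr)* — |ε-closure| = 1 (new start) + 1 (body) + 1 (new accept) = 3
  (pr)*q — the left operand accepts ε, so the closure extends into the next operand (via the concat ε-link); |ε-closure| = 3 + 1 = 4
  ((pr)*q)* — |ε-closure| = 1 (new start) + 4 (body) + 1 (new accept) = 6
  s|q|r|((pr)*q)*|p — new start ε-reaches every alternative's start; at least one alternative accepts ε, so the union's new accept is reached too: |ε-closure| = 1 + 1 + 1 + 1 + 6 + 1 + 1 = 12

12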